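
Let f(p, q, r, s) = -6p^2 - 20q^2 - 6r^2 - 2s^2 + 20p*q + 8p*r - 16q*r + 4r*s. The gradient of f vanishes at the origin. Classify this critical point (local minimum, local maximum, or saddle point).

local maximum

The Hessian at the origin is H = [[-12, 20, 8, 0], [20, -40, -16, 0], [8, -16, -12, 4], [0, 0, 4, -4]].
Symmetric row and column elimination reduces H to a congruent diagonal form with pivots -12, -20/3, -28/5, -8/7.
So there are 4 negative pivots.
H is negative definite, so the origin is a strict local maximum.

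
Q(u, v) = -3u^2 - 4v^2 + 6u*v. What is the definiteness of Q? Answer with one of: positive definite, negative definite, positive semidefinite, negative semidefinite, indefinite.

Write A = [[-3, 3], [3, -4]].
Symmetric row and column elimination reduces A to a congruent diagonal form with pivots -3, -1.
So there are 2 negative pivots.
Hence Q is negative definite.

negative definite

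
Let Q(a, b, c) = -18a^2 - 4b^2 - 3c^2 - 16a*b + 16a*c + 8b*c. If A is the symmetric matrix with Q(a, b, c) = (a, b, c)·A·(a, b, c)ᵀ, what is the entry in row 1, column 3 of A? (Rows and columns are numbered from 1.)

The coefficient of a·c in Q is 16. For a symmetric A this equals A[1,3] + A[3,1] = 2·A[1,3].
So A[1,3] = 16/2 = 8.

8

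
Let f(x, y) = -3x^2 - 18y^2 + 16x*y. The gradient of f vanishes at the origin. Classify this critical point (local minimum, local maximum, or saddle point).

The Hessian at the origin is H = [[-6, 16], [16, -36]].
det H = -6·-36 − (16)² = -40 < 0, so H is indefinite.
Therefore the origin is a saddle point.

saddle point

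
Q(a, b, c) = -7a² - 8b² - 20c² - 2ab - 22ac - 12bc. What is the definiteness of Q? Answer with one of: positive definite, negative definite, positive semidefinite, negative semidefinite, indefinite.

negative definite

The symmetric matrix of Q is A = [[-7, -1, -11], [-1, -8, -6], [-11, -6, -20]].
Leading principal minors: Δ_1 = -7, Δ_2 = 55, Δ_3 = -12.
The signs alternate starting with Δ_1 < 0, so by Sylvester's criterion Q is negative definite.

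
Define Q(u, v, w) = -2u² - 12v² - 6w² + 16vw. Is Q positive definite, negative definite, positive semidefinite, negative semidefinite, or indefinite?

negative definite

The symmetric matrix of Q is A = [[-2, 0, 0], [0, -12, 8], [0, 8, -6]].
Leading principal minors: Δ_1 = -2, Δ_2 = 24, Δ_3 = -16.
The signs alternate starting with Δ_1 < 0, so by Sylvester's criterion Q is negative definite.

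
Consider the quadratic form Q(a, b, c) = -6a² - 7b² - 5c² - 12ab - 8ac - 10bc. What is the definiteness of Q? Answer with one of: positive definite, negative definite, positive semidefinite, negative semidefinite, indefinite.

The symmetric matrix of Q is A = [[-6, -6, -4], [-6, -7, -5], [-4, -5, -5]].
Leading principal minors: Δ_1 = -6, Δ_2 = 6, Δ_3 = -8.
The signs alternate starting with Δ_1 < 0, so by Sylvester's criterion Q is negative definite.

negative definite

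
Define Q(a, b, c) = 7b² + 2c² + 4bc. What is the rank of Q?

2

The associated matrix is A = [[0, 0, 0], [0, 7, 2], [0, 2, 2]].
Symmetric row and column elimination reduces A to a congruent diagonal form with pivots 0, 7, 10/7.
That gives 2 positive, 1 zero pivots.
The rank is the number of nonzero pivots: 2.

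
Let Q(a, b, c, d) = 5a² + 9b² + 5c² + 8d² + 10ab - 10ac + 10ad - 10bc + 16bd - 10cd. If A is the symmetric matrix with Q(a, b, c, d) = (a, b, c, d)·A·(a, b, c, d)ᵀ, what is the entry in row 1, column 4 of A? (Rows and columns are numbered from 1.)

5

The coefficient of a·d in Q is 10. For a symmetric A this equals A[1,4] + A[4,1] = 2·A[1,4].
So A[1,4] = 10/2 = 5.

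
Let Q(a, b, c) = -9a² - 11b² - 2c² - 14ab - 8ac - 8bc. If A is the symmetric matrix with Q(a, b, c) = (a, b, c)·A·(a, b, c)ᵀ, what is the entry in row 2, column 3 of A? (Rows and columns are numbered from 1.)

-4

The coefficient of b·c in Q is -8. For a symmetric A this equals A[2,3] + A[3,2] = 2·A[2,3].
So A[2,3] = -8/2 = -4.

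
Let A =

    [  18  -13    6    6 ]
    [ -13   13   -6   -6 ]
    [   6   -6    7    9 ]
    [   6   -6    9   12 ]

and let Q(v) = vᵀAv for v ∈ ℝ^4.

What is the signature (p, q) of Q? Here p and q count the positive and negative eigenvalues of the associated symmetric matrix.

(4, 0)

Symmetric row and column elimination reduces A to a congruent diagonal form with pivots 18, 65/18, 55/13, 3/55.
So there are 4 positive pivots.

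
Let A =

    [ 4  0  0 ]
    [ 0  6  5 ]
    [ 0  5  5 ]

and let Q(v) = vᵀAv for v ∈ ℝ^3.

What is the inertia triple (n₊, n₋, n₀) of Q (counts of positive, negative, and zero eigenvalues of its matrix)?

(3, 0, 0)

Congruent diagonalization of A (simultaneous row and column reduction) yields pivots 4, 6, 5/6.
So there are 3 positive pivots.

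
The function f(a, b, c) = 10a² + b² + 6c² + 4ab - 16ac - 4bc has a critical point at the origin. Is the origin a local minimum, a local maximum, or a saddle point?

The Hessian at the origin is H = [[20, 4, -16], [4, 2, -4], [-16, -4, 12]].
Symmetric row and column elimination reduces H to a congruent diagonal form with pivots 20, 6/5, -4/3.
Counting signs: 2 positive, 1 negative.
H is indefinite, so the origin is a saddle point.

saddle point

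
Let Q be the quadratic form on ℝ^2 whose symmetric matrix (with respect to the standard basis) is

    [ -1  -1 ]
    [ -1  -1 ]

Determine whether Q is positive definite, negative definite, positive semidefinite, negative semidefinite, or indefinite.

negative semidefinite

For the 2×2 matrix [[-1, -1], [-1, -1]]: det = -1·-1 − (-1)² = 0, trace = -2.
det = 0 so one eigenvalue is zero; the form is semidefinite with the sign of the trace.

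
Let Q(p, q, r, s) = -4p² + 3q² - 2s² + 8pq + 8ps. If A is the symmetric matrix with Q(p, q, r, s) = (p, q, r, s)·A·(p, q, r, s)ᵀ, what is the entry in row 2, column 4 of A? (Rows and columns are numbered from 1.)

The coefficient of q·s in Q is 0. For a symmetric A this equals A[2,4] + A[4,2] = 2·A[2,4].
So A[2,4] = 0/2 = 0.

0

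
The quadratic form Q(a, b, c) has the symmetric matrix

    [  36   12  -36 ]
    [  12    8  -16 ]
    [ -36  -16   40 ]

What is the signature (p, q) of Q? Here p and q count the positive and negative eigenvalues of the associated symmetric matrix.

Applying the same elementary operations to the rows and columns of A produces a congruent diagonal matrix with entries 36, 4, 0.
That gives 2 positive, 1 zero pivots.

(2, 0)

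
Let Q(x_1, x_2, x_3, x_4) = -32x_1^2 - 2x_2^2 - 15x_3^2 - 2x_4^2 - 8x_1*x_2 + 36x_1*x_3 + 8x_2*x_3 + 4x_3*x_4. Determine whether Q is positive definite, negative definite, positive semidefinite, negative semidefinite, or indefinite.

Write A = [[-32, -4, 18, 0], [-4, -2, 4, 0], [18, 4, -15, 2], [0, 0, 2, -2]].
An LDLᵀ factorisation of A has diagonal entries -32, -3/2, -17/6, -10/17.
Counting signs: 4 negative.
Hence Q is negative definite.

negative definite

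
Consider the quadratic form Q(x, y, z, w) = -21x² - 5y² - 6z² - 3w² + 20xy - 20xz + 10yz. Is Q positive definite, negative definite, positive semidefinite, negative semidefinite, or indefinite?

The symmetric matrix is A = [[-21, 10, -10, 0], [10, -5, 5, 0], [-10, 5, -6, 0], [0, 0, 0, -3]].
Congruent diagonalization of A (simultaneous row and column reduction) yields pivots -21, -5/21, -1, -3.
Counting signs: 4 negative.
Hence Q is negative definite.

negative definite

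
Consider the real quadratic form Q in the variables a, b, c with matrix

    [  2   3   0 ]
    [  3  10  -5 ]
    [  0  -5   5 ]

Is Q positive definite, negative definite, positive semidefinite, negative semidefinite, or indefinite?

positive definite

Leading principal minors: Δ_1 = 2, Δ_2 = 11, Δ_3 = 5.
All leading principal minors are positive, so by Sylvester's criterion Q is positive definite.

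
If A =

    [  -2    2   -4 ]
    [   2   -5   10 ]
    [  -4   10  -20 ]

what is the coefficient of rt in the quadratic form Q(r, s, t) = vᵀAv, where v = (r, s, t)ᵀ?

-8

The coefficient of rt is A[1,3] + A[3,1] = 2·(-4) = -8.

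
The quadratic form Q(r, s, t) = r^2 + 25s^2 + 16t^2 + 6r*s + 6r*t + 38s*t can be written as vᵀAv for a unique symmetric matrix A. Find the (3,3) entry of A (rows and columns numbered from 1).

The coefficient of t^2 in Q is 16, and that is exactly A[3,3].

16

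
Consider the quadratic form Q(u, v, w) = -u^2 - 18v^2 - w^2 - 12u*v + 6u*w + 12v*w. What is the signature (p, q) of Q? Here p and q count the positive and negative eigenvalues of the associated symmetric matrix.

(1, 1)

Write A = [[-1, -6, 3], [-6, -18, 6], [3, 6, -1]].
Applying the same elementary operations to the rows and columns of A produces a congruent diagonal matrix with entries -1, 18, 0.
So there are 1 positive, 1 negative, 1 zero pivots.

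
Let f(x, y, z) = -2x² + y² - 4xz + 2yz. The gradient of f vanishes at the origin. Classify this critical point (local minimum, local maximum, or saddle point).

The Hessian at the origin is H = [[-4, 0, -4], [0, 2, 2], [-4, 2, 0]].
Applying the same elementary operations to the rows and columns of H produces a congruent diagonal matrix with entries -4, 2, 2.
Counting signs: 2 positive, 1 negative.
H is indefinite, so the origin is a saddle point.

saddle point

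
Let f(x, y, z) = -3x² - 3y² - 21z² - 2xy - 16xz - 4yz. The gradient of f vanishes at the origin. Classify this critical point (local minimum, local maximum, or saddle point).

The Hessian at the origin is H = [[-6, -2, -16], [-2, -6, -4], [-16, -4, -42]].
Applying the same elementary operations to the rows and columns of H produces a congruent diagonal matrix with entries -6, -16/3, 1.
That gives 1 positive, 2 negative pivots.
H is indefinite, so the origin is a saddle point.

saddle point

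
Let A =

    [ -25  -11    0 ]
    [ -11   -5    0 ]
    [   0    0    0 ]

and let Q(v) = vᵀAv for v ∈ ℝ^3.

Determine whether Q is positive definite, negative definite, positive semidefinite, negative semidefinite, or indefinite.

negative semidefinite

Congruent diagonalization of A (simultaneous row and column reduction) yields pivots -25, -4/25, 0.
That gives 2 negative, 1 zero pivots.
Hence Q is negative semidefinite.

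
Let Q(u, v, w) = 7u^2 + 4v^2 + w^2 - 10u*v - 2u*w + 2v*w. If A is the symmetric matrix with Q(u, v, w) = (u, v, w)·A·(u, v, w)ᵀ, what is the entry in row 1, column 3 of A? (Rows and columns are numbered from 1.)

-1

The coefficient of u·w in Q is -2. For a symmetric A this equals A[1,3] + A[3,1] = 2·A[1,3].
So A[1,3] = -2/2 = -1.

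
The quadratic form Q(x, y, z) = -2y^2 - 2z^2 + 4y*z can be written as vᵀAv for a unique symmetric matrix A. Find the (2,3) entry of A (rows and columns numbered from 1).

2

The coefficient of y·z in Q is 4. For a symmetric A this equals A[2,3] + A[3,2] = 2·A[2,3].
So A[2,3] = 4/2 = 2.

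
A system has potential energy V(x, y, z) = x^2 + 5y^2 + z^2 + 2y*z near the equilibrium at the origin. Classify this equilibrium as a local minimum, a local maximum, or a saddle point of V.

local minimum

The Hessian at the origin is H = [[2, 0, 0], [0, 10, 2], [0, 2, 2]].
Row-reducing H symmetrically gives the diagonal entries 2, 10, 8/5.
Counting signs: 3 positive.
H is positive definite, so the origin is a strict local minimum.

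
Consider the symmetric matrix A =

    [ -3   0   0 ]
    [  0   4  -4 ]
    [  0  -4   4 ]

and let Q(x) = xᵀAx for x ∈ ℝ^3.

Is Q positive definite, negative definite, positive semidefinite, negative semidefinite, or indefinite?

indefinite

Symmetric row and column elimination reduces A to a congruent diagonal form with pivots -3, 4, 0.
That gives 1 positive, 1 negative, 1 zero pivots.
Hence Q is indefinite.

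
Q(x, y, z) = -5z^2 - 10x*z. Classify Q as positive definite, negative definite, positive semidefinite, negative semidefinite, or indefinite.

indefinite

The symmetric matrix is A = [[0, 0, -5], [0, 0, 0], [-5, 0, -5]].
A is congruent to a diagonal matrix with 1 positive, 1 negative and 1 zero entries, so Q is indefinite.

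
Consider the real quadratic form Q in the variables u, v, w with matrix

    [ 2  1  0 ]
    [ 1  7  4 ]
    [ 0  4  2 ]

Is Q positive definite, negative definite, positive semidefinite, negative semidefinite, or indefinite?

indefinite

Applying the same elementary operations to the rows and columns of A produces a congruent diagonal matrix with entries 2, 13/2, -6/13.
That gives 2 positive, 1 negative pivots.
Hence Q is indefinite.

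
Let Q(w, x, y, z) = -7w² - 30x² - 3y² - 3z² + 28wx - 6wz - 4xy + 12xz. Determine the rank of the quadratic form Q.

The associated matrix is A = [[-7, 14, 0, -3], [14, -30, -2, 6], [0, -2, -3, 0], [-3, 6, 0, -3]].
Congruent diagonalization of A (simultaneous row and column reduction) yields pivots -7, -2, -1, -12/7.
Counting signs: 4 negative.
The rank is the number of nonzero pivots: 4.

4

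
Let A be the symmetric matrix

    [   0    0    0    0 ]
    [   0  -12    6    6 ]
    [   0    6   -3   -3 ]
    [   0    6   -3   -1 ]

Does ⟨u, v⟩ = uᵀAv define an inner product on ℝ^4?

no

Row-reducing A symmetrically gives the diagonal entries 0, -12, 0, 2.
So there are 1 positive, 1 negative, 2 zero pivots.
Hence Q is indefinite.
⟨·,·⟩ is an inner product exactly when A is positive definite.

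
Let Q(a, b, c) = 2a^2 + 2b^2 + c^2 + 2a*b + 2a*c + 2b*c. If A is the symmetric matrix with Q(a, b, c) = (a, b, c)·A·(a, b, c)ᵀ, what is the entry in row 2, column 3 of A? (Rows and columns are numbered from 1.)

The coefficient of b·c in Q is 2. For a symmetric A this equals A[2,3] + A[3,2] = 2·A[2,3].
So A[2,3] = 2/2 = 1.

1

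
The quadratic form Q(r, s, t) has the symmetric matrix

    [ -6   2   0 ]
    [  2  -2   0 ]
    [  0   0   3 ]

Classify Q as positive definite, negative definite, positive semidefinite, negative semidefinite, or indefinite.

indefinite

Row-reducing A symmetrically gives the diagonal entries -6, -4/3, 3.
So there are 1 positive, 2 negative pivots.
Hence Q is indefinite.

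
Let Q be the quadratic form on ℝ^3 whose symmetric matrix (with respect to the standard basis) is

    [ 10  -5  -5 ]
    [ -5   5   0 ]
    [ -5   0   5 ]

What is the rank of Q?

Applying the same elementary operations to the rows and columns of A produces a congruent diagonal matrix with entries 10, 5/2, 0.
That gives 2 positive, 1 zero pivots.
The rank is the number of nonzero pivots: 2.

2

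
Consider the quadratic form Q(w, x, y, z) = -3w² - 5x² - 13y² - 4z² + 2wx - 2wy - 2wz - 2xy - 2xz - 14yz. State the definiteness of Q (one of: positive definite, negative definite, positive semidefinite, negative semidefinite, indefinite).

negative definite

The symmetric matrix of Q is A = [[-3, 1, -1, -1], [1, -5, -1, -1], [-1, -1, -13, -7], [-1, -1, -7, -4]].
Leading principal minors: Δ_1 = -3, Δ_2 = 14, Δ_3 = -172, Δ_4 = 12.
The signs alternate starting with Δ_1 < 0, so by Sylvester's criterion Q is negative definite.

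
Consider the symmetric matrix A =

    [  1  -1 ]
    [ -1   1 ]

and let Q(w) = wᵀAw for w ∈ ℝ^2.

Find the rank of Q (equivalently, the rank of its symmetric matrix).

Symmetric row and column elimination reduces A to a congruent diagonal form with pivots 1, 0.
Counting signs: 1 positive, 1 zero.
The rank is the number of nonzero pivots: 1.

1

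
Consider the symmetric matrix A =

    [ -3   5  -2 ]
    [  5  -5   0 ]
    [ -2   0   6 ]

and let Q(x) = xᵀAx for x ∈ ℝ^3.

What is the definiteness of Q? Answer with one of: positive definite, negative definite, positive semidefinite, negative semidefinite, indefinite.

indefinite

Applying the same elementary operations to the rows and columns of A produces a congruent diagonal matrix with entries -3, 10/3, 4.
So there are 2 positive, 1 negative pivots.
Hence Q is indefinite.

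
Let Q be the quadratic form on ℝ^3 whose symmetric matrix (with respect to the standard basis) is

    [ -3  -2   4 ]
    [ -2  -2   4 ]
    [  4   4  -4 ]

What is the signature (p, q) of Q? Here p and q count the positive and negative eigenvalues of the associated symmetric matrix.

(1, 2)

Applying the same elementary operations to the rows and columns of A produces a congruent diagonal matrix with entries -3, -2/3, 4.
So there are 1 positive, 2 negative pivots.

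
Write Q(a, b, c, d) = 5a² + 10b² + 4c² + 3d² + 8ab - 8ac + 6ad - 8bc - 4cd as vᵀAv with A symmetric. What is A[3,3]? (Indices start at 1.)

4

The coefficient of c² in Q is 4, and that is exactly A[3,3].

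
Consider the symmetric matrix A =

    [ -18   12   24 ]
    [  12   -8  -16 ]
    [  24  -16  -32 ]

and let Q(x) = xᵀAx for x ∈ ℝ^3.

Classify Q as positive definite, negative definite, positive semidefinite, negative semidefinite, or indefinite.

Row-reducing A symmetrically gives the diagonal entries -18, 0, 0.
So there are 1 negative, 2 zero pivots.
Hence Q is negative semidefinite.

negative semidefinite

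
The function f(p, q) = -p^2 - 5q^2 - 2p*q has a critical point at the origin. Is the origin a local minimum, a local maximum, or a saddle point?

The Hessian at the origin is H = [[-2, -2], [-2, -10]].
det H = -2·-10 − (-2)² = 16 > 0 and H[1,1] = -2 < 0, so H is negative definite.
Therefore the origin is a local maximum.

local maximum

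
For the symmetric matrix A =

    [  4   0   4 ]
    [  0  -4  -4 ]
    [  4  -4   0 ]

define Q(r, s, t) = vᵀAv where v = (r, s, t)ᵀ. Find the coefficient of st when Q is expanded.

The coefficient of st is A[2,3] + A[3,2] = 2·(-4) = -8.

-8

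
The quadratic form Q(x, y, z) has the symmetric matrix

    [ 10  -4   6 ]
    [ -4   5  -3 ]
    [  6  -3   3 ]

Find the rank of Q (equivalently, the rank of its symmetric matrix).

Row-reducing A symmetrically gives the diagonal entries 10, 17/5, -12/17.
Counting signs: 2 positive, 1 negative.
The rank is the number of nonzero pivots: 3.

3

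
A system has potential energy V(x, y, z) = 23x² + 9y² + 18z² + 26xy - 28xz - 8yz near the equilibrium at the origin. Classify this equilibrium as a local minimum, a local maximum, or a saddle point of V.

local minimum

The Hessian at the origin is H = [[46, 26, -28], [26, 18, -8], [-28, -8, 36]].
An LDLᵀ factorisation of H has diagonal entries 46, 76/23, 8/19.
That gives 3 positive pivots.
H is positive definite, so the origin is a strict local minimum.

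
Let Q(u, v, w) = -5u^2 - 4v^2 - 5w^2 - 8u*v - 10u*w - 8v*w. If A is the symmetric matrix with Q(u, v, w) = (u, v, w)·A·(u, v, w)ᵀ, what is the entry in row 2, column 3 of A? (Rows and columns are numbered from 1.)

-4

The coefficient of v·w in Q is -8. For a symmetric A this equals A[2,3] + A[3,2] = 2·A[2,3].
So A[2,3] = -8/2 = -4.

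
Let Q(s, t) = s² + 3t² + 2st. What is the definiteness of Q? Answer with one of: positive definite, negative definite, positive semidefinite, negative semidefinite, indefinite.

positive definite

The symmetric matrix of Q is A = [[1, 1], [1, 3]].
Leading principal minors: Δ_1 = 1, Δ_2 = 2.
All leading principal minors are positive, so by Sylvester's criterion Q is positive definite.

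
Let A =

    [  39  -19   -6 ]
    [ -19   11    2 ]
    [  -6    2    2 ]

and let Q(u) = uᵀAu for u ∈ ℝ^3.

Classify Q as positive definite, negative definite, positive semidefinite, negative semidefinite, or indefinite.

positive definite

Row-reducing A symmetrically gives the diagonal entries 39, 68/39, 10/17.
So there are 3 positive pivots.
Hence Q is positive definite.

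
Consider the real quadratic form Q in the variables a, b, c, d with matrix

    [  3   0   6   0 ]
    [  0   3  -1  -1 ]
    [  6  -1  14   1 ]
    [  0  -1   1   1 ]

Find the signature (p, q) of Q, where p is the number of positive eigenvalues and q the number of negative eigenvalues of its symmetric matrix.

(4, 0)

Applying the same elementary operations to the rows and columns of A produces a congruent diagonal matrix with entries 3, 3, 5/3, 2/5.
That gives 4 positive pivots.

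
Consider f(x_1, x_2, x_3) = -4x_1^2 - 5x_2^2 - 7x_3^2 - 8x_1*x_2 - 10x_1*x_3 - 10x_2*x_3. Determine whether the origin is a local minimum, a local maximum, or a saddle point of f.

The Hessian at the origin is H = [[-8, -8, -10], [-8, -10, -10], [-10, -10, -14]].
Congruent diagonalization of H (simultaneous row and column reduction) yields pivots -8, -2, -3/2.
That gives 3 negative pivots.
H is negative definite, so the origin is a strict local maximum.

local maximum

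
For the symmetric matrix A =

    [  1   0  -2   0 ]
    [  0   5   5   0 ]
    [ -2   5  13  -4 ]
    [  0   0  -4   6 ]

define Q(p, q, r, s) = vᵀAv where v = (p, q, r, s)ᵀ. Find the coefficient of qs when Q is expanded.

The coefficient of qs is A[2,4] + A[4,2] = 2·0 = 0.

0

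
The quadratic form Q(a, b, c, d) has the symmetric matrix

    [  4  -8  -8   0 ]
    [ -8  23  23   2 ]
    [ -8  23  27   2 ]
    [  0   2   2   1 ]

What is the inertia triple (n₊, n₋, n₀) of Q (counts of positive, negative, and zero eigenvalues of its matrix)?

(4, 0, 0)

Symmetric row and column elimination reduces A to a congruent diagonal form with pivots 4, 7, 4, 3/7.
That gives 4 positive pivots.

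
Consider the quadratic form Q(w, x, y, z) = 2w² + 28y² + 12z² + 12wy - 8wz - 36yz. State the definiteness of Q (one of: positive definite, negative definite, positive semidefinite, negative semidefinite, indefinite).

The symmetric matrix is A = [[2, 0, 6, -4], [0, 0, 0, 0], [6, 0, 28, -18], [-4, 0, -18, 12]].
Symmetric row and column elimination reduces A to a congruent diagonal form with pivots 2, 0, 10, 2/5.
So there are 3 positive, 1 zero pivots.
Hence Q is positive semidefinite.

positive semidefinite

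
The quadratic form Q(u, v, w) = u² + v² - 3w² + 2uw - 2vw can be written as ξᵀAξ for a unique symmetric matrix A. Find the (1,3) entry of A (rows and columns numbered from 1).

1

The coefficient of u·w in Q is 2. For a symmetric A this equals A[1,3] + A[3,1] = 2·A[1,3].
So A[1,3] = 2/2 = 1.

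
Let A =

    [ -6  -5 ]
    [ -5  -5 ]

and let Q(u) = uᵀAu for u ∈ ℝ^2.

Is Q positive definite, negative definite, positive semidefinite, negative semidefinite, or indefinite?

negative definite

Leading principal minors: Δ_1 = -6, Δ_2 = 5.
The signs alternate starting with Δ_1 < 0, so by Sylvester's criterion Q is negative definite.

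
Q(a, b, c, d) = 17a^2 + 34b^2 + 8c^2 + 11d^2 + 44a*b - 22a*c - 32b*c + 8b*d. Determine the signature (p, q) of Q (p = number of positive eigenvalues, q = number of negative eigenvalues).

Write A = [[17, 22, -11, 0], [22, 34, -16, 4], [-11, -16, 8, 0], [0, 4, 0, 11]].
Symmetric row and column elimination reduces A to a congruent diagonal form with pivots 17, 94/17, 15/47, 3.
So there are 4 positive pivots.

(4, 0)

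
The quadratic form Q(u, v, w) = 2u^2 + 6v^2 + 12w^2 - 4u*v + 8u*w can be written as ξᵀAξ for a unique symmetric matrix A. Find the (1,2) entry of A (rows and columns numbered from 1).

The coefficient of u·v in Q is -4. For a symmetric A this equals A[1,2] + A[2,1] = 2·A[1,2].
So A[1,2] = -4/2 = -2.

-2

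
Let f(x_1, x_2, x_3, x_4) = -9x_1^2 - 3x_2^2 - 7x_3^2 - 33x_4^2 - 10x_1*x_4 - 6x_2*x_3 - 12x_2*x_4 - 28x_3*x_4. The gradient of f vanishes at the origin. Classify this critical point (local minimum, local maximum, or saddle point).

The Hessian at the origin is H = [[-18, 0, 0, -10], [0, -6, -6, -12], [0, -6, -14, -28], [-10, -12, -28, -66]].
Congruent diagonalization of H (simultaneous row and column reduction) yields pivots -18, -6, -8, -40/9.
So there are 4 negative pivots.
H is negative definite, so the origin is a strict local maximum.

local maximum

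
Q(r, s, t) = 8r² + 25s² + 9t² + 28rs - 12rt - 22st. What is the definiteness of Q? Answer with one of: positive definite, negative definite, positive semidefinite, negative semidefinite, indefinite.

positive definite

The symmetric matrix is A = [[8, 14, -6], [14, 25, -11], [-6, -11, 9]].
Applying the same elementary operations to the rows and columns of A produces a congruent diagonal matrix with entries 8, 1/2, 4.
So there are 3 positive pivots.
Hence Q is positive definite.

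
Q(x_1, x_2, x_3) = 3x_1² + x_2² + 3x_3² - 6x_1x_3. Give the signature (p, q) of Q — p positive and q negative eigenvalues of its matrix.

Write A = [[3, 0, -3], [0, 1, 0], [-3, 0, 3]].
Symmetric row and column elimination reduces A to a congruent diagonal form with pivots 3, 1, 0.
Counting signs: 2 positive, 1 zero.

(2, 0)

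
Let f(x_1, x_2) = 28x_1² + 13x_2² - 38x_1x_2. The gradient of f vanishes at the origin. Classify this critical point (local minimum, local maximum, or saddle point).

The Hessian at the origin is H = [[56, -38], [-38, 26]].
det H = 56·26 − (-38)² = 12 > 0 and H[1,1] = 56 > 0, so H is positive definite.
Therefore the origin is a local minimum.

local minimum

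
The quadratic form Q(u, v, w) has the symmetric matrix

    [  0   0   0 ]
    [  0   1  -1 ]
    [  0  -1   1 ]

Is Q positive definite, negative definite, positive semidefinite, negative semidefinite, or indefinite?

Row-reducing A symmetrically gives the diagonal entries 0, 1, 0.
Counting signs: 1 positive, 2 zero.
Hence Q is positive semidefinite.

positive semidefinite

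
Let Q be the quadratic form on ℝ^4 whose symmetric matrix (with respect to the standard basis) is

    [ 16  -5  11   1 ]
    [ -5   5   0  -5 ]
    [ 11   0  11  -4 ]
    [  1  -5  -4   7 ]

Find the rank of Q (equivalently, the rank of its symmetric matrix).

3

Symmetric row and column elimination reduces A to a congruent diagonal form with pivots 16, 55/16, 0, 6/11.
That gives 3 positive, 1 zero pivots.
The rank is the number of nonzero pivots: 3.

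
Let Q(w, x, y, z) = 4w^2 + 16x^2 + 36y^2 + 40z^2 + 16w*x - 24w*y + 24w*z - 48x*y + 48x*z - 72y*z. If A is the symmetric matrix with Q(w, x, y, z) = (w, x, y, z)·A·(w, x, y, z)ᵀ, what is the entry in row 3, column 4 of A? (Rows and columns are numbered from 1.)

The coefficient of y·z in Q is -72. For a symmetric A this equals A[3,4] + A[4,3] = 2·A[3,4].
So A[3,4] = -72/2 = -36.

-36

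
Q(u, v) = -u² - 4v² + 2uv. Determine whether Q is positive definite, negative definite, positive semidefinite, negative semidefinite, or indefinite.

The symmetric matrix of Q is A = [[-1, 1], [1, -4]].
Leading principal minors: Δ_1 = -1, Δ_2 = 3.
The signs alternate starting with Δ_1 < 0, so by Sylvester's criterion Q is negative definite.

negative definite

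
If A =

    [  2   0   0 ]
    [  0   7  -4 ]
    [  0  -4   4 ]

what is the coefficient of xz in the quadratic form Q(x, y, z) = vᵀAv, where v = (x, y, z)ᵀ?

0

The coefficient of xz is A[1,3] + A[3,1] = 2·0 = 0.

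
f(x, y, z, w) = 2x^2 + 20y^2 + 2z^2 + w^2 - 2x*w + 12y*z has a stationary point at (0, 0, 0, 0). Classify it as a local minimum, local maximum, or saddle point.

local minimum

The Hessian at the origin is H = [[4, 0, 0, -2], [0, 40, 12, 0], [0, 12, 4, 0], [-2, 0, 0, 2]].
Applying the same elementary operations to the rows and columns of H produces a congruent diagonal matrix with entries 4, 40, 2/5, 1.
So there are 4 positive pivots.
H is positive definite, so the origin is a strict local minimum.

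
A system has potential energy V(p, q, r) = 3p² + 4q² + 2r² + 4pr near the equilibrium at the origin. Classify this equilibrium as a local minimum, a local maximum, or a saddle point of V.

local minimum

The Hessian at the origin is H = [[6, 0, 4], [0, 8, 0], [4, 0, 4]].
An LDLᵀ factorisation of H has diagonal entries 6, 8, 4/3.
That gives 3 positive pivots.
H is positive definite, so the origin is a strict local minimum.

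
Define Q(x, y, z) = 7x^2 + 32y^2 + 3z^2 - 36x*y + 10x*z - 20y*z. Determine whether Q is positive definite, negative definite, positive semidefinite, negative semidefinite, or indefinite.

Write A = [[7, -18, 5], [-18, 32, -10], [5, -10, 3]].
Applying the same elementary operations to the rows and columns of A produces a congruent diagonal matrix with entries 7, -100/7, 0.
Counting signs: 1 positive, 1 negative, 1 zero.
Hence Q is indefinite.

indefinite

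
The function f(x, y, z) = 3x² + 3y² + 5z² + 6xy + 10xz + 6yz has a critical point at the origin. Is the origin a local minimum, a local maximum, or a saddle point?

The Hessian at the origin is H = [[6, 6, 10], [6, 6, 6], [10, 6, 10]].
H is indefinite, so the origin is a saddle point.

saddle point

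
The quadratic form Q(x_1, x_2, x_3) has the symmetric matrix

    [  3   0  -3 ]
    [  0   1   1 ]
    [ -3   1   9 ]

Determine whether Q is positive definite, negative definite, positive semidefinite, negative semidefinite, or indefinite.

positive definite

Leading principal minors: Δ_1 = 3, Δ_2 = 3, Δ_3 = 15.
All leading principal minors are positive, so by Sylvester's criterion Q is positive definite.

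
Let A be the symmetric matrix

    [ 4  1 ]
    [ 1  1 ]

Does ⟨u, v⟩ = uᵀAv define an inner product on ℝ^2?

For the 2×2 matrix [[4, 1], [1, 1]]: det = 4·1 − (1)² = 3, trace = 5.
det > 0 so both eigenvalues share the sign of the trace; trace = 5 > 0 ⇒ both positive.
⟨·,·⟩ is an inner product exactly when A is positive definite.

yes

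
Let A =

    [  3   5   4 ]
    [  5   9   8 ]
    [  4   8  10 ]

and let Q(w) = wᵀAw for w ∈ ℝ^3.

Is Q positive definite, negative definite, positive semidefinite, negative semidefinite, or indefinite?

positive definite

Leading principal minors: Δ_1 = 3, Δ_2 = 2, Δ_3 = 4.
All leading principal minors are positive, so by Sylvester's criterion Q is positive definite.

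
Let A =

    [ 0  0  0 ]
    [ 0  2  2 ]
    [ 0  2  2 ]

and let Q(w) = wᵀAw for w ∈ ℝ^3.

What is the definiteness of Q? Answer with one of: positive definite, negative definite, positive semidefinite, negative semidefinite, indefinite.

positive semidefinite

Applying the same elementary operations to the rows and columns of A produces a congruent diagonal matrix with entries 0, 2, 0.
That gives 1 positive, 2 zero pivots.
Hence Q is positive semidefinite.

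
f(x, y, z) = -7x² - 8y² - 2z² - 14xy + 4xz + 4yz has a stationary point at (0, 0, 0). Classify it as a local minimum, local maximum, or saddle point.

local maximum

The Hessian at the origin is H = [[-14, -14, 4], [-14, -16, 4], [4, 4, -4]].
An LDLᵀ factorisation of H has diagonal entries -14, -2, -20/7.
That gives 3 negative pivots.
H is negative definite, so the origin is a strict local maximum.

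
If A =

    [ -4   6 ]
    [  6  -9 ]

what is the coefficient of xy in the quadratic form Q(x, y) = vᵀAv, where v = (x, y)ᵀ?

The coefficient of xy is A[1,2] + A[2,1] = 2·6 = 12.

12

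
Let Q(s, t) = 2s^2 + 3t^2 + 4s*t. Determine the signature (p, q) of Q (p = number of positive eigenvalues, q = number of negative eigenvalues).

The associated matrix is A = [[2, 2], [2, 3]].
Congruent diagonalization of A (simultaneous row and column reduction) yields pivots 2, 1.
So there are 2 positive pivots.

(2, 0)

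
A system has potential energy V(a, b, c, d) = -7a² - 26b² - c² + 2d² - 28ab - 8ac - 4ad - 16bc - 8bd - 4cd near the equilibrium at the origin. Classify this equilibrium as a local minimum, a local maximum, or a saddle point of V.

The Hessian at the origin is H = [[-14, -28, -8, -4], [-28, -52, -16, -8], [-8, -16, -2, -4], [-4, -8, -4, 4]].
Congruent diagonalization of H (simultaneous row and column reduction) yields pivots -14, 4, 18/7, 4.
So there are 3 positive, 1 negative pivots.
H is indefinite, so the origin is a saddle point.

saddle point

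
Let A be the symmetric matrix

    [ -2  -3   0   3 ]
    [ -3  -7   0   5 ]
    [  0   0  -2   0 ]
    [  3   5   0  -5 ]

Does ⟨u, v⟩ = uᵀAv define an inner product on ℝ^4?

Applying the same elementary operations to the rows and columns of A produces a congruent diagonal matrix with entries -2, -5/2, -2, -2/5.
That gives 4 negative pivots.
Hence Q is negative definite.
⟨·,·⟩ is an inner product exactly when A is positive definite.

no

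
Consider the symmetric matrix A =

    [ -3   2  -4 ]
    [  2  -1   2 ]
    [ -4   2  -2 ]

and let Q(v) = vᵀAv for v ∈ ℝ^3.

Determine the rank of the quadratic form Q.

3

An LDLᵀ factorisation of A has diagonal entries -3, 1/3, 2.
That gives 2 positive, 1 negative pivots.
The rank is the number of nonzero pivots: 3.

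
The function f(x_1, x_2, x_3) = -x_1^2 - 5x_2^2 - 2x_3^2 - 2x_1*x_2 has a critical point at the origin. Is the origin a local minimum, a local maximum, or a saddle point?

The Hessian at the origin is H = [[-2, -2, 0], [-2, -10, 0], [0, 0, -4]].
Row-reducing H symmetrically gives the diagonal entries -2, -8, -4.
So there are 3 negative pivots.
H is negative definite, so the origin is a strict local maximum.

local maximum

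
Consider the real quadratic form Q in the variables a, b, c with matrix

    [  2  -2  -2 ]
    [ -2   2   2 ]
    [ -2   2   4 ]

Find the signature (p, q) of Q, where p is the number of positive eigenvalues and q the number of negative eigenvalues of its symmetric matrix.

(2, 0)

Row-reducing A symmetrically gives the diagonal entries 2, 0, 2.
So there are 2 positive, 1 zero pivots.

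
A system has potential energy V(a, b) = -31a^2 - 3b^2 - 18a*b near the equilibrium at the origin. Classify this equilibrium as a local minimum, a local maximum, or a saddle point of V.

The Hessian at the origin is H = [[-62, -18], [-18, -6]].
det H = -62·-6 − (-18)² = 48 > 0 and H[1,1] = -62 < 0, so H is negative definite.
Therefore the origin is a local maximum.

local maximum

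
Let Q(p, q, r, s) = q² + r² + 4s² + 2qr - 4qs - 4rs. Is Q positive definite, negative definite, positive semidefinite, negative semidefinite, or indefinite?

The associated matrix is A = [[0, 0, 0, 0], [0, 1, 1, -2], [0, 1, 1, -2], [0, -2, -2, 4]].
Congruent diagonalization of A (simultaneous row and column reduction) yields pivots 0, 1, 0, 0.
So there are 1 positive, 3 zero pivots.
Hence Q is positive semidefinite.

positive semidefinite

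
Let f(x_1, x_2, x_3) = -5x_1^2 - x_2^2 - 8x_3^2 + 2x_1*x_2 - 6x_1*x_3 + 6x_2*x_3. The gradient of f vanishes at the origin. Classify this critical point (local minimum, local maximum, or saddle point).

The Hessian at the origin is H = [[-10, 2, -6], [2, -2, 6], [-6, 6, -16]].
Congruent diagonalization of H (simultaneous row and column reduction) yields pivots -10, -8/5, 2.
That gives 1 positive, 2 negative pivots.
H is indefinite, so the origin is a saddle point.

saddle point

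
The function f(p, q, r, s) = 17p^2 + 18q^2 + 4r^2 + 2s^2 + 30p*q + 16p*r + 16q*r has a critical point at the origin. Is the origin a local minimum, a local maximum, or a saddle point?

local minimum

The Hessian at the origin is H = [[34, 30, 16, 0], [30, 36, 16, 0], [16, 16, 8, 0], [0, 0, 0, 4]].
Row-reducing H symmetrically gives the diagonal entries 34, 162/17, 8/81, 4.
That gives 4 positive pivots.
H is positive definite, so the origin is a strict local minimum.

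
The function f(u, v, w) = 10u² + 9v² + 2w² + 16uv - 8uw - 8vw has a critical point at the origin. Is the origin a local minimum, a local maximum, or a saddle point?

local minimum

The Hessian at the origin is H = [[20, 16, -8], [16, 18, -8], [-8, -8, 4]].
Applying the same elementary operations to the rows and columns of H produces a congruent diagonal matrix with entries 20, 26/5, 4/13.
Counting signs: 3 positive.
H is positive definite, so the origin is a strict local minimum.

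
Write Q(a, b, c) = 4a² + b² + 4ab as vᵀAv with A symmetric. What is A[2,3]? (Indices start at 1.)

The coefficient of b·c in Q is 0. For a symmetric A this equals A[2,3] + A[3,2] = 2·A[2,3].
So A[2,3] = 0/2 = 0.

0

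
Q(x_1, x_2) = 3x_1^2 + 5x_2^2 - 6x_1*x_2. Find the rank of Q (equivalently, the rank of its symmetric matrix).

2

The symmetric matrix is A = [[3, -3], [-3, 5]].
Symmetric row and column elimination reduces A to a congruent diagonal form with pivots 3, 2.
So there are 2 positive pivots.
The rank is the number of nonzero pivots: 2.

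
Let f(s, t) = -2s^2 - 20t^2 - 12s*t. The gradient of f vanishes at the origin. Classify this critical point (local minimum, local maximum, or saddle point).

local maximum

The Hessian at the origin is H = [[-4, -12], [-12, -40]].
det H = -4·-40 − (-12)² = 16 > 0 and H[1,1] = -4 < 0, so H is negative definite.
Therefore the origin is a local maximum.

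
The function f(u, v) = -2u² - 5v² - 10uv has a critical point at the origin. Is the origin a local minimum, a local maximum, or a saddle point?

saddle point

The Hessian at the origin is H = [[-4, -10], [-10, -10]].
det H = -4·-10 − (-10)² = -60 < 0, so H is indefinite.
Therefore the origin is a saddle point.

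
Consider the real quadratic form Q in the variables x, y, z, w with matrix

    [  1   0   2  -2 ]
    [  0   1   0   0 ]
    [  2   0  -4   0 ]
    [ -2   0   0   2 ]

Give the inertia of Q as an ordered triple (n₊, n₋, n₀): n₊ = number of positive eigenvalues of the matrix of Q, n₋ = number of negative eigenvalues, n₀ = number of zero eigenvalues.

Applying the same elementary operations to the rows and columns of A produces a congruent diagonal matrix with entries 1, 1, -8, 0.
That gives 2 positive, 1 negative, 1 zero pivots.

(2, 1, 1)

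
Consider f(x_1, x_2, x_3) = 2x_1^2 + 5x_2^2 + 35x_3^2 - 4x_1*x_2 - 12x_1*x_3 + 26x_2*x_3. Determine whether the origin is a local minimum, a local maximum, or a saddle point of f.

local minimum

The Hessian at the origin is H = [[4, -4, -12], [-4, 10, 26], [-12, 26, 70]].
An LDLᵀ factorisation of H has diagonal entries 4, 6, 4/3.
That gives 3 positive pivots.
H is positive definite, so the origin is a strict local minimum.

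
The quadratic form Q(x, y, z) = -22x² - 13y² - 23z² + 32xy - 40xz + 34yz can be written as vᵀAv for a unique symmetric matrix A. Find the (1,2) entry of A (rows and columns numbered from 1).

16

The coefficient of x·y in Q is 32. For a symmetric A this equals A[1,2] + A[2,1] = 2·A[1,2].
So A[1,2] = 32/2 = 16.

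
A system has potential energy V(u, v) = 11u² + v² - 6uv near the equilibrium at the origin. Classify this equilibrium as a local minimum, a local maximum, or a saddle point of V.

The Hessian at the origin is H = [[22, -6], [-6, 2]].
det H = 22·2 − (-6)² = 8 > 0 and H[1,1] = 22 > 0, so H is positive definite.
Therefore the origin is a local minimum.

local minimum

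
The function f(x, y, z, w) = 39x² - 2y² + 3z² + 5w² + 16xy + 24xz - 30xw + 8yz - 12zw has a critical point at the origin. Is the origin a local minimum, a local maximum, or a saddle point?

saddle point

The Hessian at the origin is H = [[78, 16, 24, -30], [16, -4, 8, 0], [24, 8, 6, -12], [-30, 0, -12, 10]].
Row-reducing H symmetrically gives the diagonal entries 78, -284/39, -6/71, 4.
Counting signs: 2 positive, 2 negative.
H is indefinite, so the origin is a saddle point.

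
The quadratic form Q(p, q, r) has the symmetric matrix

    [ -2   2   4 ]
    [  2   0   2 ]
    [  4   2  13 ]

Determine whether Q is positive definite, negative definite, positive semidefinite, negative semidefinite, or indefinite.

indefinite

An LDLᵀ factorisation of A has diagonal entries -2, 2, 3.
Counting signs: 2 positive, 1 negative.
Hence Q is indefinite.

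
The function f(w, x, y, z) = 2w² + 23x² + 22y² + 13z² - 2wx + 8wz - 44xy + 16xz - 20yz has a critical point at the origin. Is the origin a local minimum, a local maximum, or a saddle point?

The Hessian at the origin is H = [[4, -2, 0, 8], [-2, 46, -44, 16], [0, -44, 44, -20], [8, 16, -20, 26]].
Congruent diagonalization of H (simultaneous row and column reduction) yields pivots 4, 45, 44/45, 10/11.
So there are 4 positive pivots.
H is positive definite, so the origin is a strict local minimum.

local minimum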